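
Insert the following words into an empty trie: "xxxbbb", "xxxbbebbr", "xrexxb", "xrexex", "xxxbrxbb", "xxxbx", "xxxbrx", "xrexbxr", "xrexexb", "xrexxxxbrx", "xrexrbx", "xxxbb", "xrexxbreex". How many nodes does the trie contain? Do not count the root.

38

Trie structure (* marks end of a word):
(root)
└─ x
   ├─ r
   │  └─ e
   │     └─ x
   │        ├─ b
   │        │  └─ x
   │        │     └─ r *
   │        ├─ e
   │        │  └─ x *
   │        │     └─ b *
   │        ├─ r
   │        │  └─ b
   │        │     └─ x *
   │        └─ x
   │           ├─ b *
   │           │  └─ r
   │           │     └─ e
   │           │        └─ e
   │           │           └─ x *
   │           └─ x
   │              └─ x
   │                 └─ b
   │                    └─ r
   │                       └─ x *
   └─ x
      └─ x
         └─ b
            ├─ b *
            │  ├─ b *
            │  └─ e
            │     └─ b
            │        └─ b
            │           └─ r *
            ├─ r
            │  └─ x *
            │     └─ b
            │        └─ b *
            └─ x *
Counting every labelled node above: 38.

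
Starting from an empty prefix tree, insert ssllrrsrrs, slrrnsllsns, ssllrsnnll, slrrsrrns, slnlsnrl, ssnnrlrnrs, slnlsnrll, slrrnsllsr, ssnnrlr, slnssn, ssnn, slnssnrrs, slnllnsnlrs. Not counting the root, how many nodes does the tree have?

Insert word by word; a character creates a node only if that edge doesn't already exist:
  "ssllrrsrrs" → 10 new (s, s, l, l, r, r, s, r, r, s)
  "slrrnsllsns" → prefix "s" already present; 10 new (l, r, r, n, s, l, l, s, n, s)
  "ssllrsnnll" → prefix "ssllr" already present; 5 new (s, n, n, l, l)
  "slrrsrrns" → prefix "slrr" already present; 5 new (s, r, r, n, s)
  "slnlsnrl" → prefix "sl" already present; 6 new (n, l, s, n, r, l)
  "ssnnrlrnrs" → prefix "ss" already present; 8 new (n, n, r, l, r, n, r, s)
  "slnlsnrll" → prefix "slnlsnrl" already present; 1 new (l)
  "slrrnsllsr" → prefix "slrrnslls" already present; 1 new (r)
  "ssnnrlr" → prefix "ssnnrlr" already present; 0 new (none)
  "slnssn" → prefix "sln" already present; 3 new (s, s, n)
  "ssnn" → prefix "ssnn" already present; 0 new (none)
  "slnssnrrs" → prefix "slnssn" already present; 3 new (r, r, s)
  "slnllnsnlrs" → prefix "slnl" already present; 7 new (l, n, s, n, l, r, s)
Total nodes = 10 + 10 + 5 + 5 + 6 + 8 + 1 + 1 + 0 + 3 + 0 + 3 + 7 = 59

59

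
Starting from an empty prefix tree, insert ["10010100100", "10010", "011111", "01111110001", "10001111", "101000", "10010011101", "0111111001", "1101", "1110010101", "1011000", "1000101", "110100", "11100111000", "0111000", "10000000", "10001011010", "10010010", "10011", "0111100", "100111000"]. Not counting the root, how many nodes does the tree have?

81

Count nodes per top-level branch (shared prefixes stored once):
  '0'-branch (0111000, 0111100, 011111, 01111110001, 0111111001): 17 nodes
  '1'-branch (10000000, 1000101, 10001011010, 10001111, 10010, 10010010, 10010011101, 10010100100, 10011, 100111000, 101000, 1011000, 1101, 110100, 1110010101, 11100111000): 64 nodes
Sum: 81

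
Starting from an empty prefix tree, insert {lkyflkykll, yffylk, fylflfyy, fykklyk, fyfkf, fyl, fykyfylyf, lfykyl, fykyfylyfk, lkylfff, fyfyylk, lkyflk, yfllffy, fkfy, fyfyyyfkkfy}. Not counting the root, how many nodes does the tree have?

For each word, the new-node count is its length minus the longest prefix already in the trie:
  "lkyflkykll" → 10 new (l, k, y, f, l, k, y, k, l, l)
  "yffylk" → 6 new (y, f, f, y, l, k)
  "fylflfyy" → 8 new (f, y, l, f, l, f, y, y)
  "fykklyk" → prefix "fy" already present; 5 new (k, k, l, y, k)
  "fyfkf" → prefix "fy" already present; 3 new (f, k, f)
  "fyl" → prefix "fyl" already present; 0 new (none)
  "fykyfylyf" → prefix "fyk" already present; 6 new (y, f, y, l, y, f)
  "lfykyl" → prefix "l" already present; 5 new (f, y, k, y, l)
  "fykyfylyfk" → prefix "fykyfylyf" already present; 1 new (k)
  "lkylfff" → prefix "lky" already present; 4 new (l, f, f, f)
  "fyfyylk" → prefix "fyf" already present; 4 new (y, y, l, k)
  "lkyflk" → prefix "lkyflk" already present; 0 new (none)
  "yfllffy" → prefix "yf" already present; 5 new (l, l, f, f, y)
  "fkfy" → prefix "f" already present; 3 new (k, f, y)
  "fyfyyyfkkfy" → prefix "fyfyy" already present; 6 new (y, f, k, k, f, y)
Total nodes = 10 + 6 + 8 + 5 + 3 + 0 + 6 + 5 + 1 + 4 + 4 + 0 + 5 + 3 + 6 = 66

66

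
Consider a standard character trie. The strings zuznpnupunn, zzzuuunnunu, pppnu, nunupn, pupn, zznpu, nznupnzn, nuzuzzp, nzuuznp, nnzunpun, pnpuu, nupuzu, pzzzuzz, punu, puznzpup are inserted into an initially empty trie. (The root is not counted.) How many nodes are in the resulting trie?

84

For each word, the new-node count is its length minus the longest prefix already in the trie:
  "zuznpnupunn" → 11 new (z, u, z, n, p, n, u, p, u, n, n)
  "zzzuuunnunu" → prefix "z" already present; 10 new (z, z, u, u, u, n, n, u, n, u)
  "pppnu" → 5 new (p, p, p, n, u)
  "nunupn" → 6 new (n, u, n, u, p, n)
  "pupn" → prefix "p" already present; 3 new (u, p, n)
  "zznpu" → prefix "zz" already present; 3 new (n, p, u)
  "nznupnzn" → prefix "n" already present; 7 new (z, n, u, p, n, z, n)
  "nuzuzzp" → prefix "nu" already present; 5 new (z, u, z, z, p)
  "nzuuznp" → prefix "nz" already present; 5 new (u, u, z, n, p)
  "nnzunpun" → prefix "n" already present; 7 new (n, z, u, n, p, u, n)
  "pnpuu" → prefix "p" already present; 4 new (n, p, u, u)
  "nupuzu" → prefix "nu" already present; 4 new (p, u, z, u)
  "pzzzuzz" → prefix "p" already present; 6 new (z, z, z, u, z, z)
  "punu" → prefix "pu" already present; 2 new (n, u)
  "puznzpup" → prefix "pu" already present; 6 new (z, n, z, p, u, p)
Total nodes = 11 + 10 + 5 + 6 + 3 + 3 + 7 + 5 + 5 + 7 + 4 + 4 + 6 + 2 + 6 = 84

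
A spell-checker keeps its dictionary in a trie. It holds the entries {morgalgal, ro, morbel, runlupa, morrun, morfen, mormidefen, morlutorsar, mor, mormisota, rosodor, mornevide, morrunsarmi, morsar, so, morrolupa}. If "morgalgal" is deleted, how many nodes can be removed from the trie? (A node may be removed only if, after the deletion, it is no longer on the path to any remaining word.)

A node on "morgalgal"'s path can go only if nothing else ends at it or branches off below it.
The suffix "galgal" (6 nodes) is used only by "morgalgal"; the node for "mor" still has the child "b", so pruning stops there.
Nodes removed: 6

6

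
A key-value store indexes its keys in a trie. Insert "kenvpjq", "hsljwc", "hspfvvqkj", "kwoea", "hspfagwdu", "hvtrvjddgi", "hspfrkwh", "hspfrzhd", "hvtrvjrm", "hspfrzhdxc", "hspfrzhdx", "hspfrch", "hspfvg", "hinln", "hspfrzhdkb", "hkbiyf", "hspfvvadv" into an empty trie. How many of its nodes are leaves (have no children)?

A leaf is a node with no children — equivalently, the end of a word that is not a proper prefix of any other stored word.
Those words: "hinln", "hkbiyf", "hsljwc", "hspfagwdu", "hspfrch", "hspfrkwh", "hspfrzhdkb", "hspfrzhdxc", "hspfvg", "hspfvvadv", "hspfvvqkj", "hvtrvjddgi", "hvtrvjrm", "kenvpjq", "kwoea"
Leaf count: 15

15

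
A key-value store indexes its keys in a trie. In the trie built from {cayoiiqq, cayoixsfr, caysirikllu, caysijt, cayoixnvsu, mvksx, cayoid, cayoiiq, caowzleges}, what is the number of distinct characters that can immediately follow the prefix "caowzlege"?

Walk "caowzlege" from the root, arriving at one node.
Characters that immediately follow "caowzlege" among the stored strings: {s}.
That node has 1 child edge.

1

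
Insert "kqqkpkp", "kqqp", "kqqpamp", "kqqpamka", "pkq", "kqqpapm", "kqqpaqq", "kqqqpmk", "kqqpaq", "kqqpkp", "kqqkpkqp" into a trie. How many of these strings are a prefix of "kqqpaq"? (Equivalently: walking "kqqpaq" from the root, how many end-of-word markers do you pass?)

Check each prefix of "kqqpaq" against the stored set — each match is an end-marker on the path.
Prefixes of the query that are stored words: "kqqp", "kqqpaq"
Count: 2

2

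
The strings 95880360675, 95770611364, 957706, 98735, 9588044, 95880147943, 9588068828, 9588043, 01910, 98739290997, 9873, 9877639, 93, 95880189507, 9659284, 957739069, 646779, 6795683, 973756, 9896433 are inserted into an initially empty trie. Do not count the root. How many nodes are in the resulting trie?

For each word, the new-node count is its length minus the longest prefix already in the trie:
  "95880360675" → 11 new (9, 5, 8, 8, 0, 3, 6, 0, 6, 7, 5)
  "95770611364" → prefix "95" already present; 9 new (7, 7, 0, 6, 1, 1, 3, 6, 4)
  "957706" → prefix "957706" already present; 0 new (none)
  "98735" → prefix "9" already present; 4 new (8, 7, 3, 5)
  "9588044" → prefix "95880" already present; 2 new (4, 4)
  "95880147943" → prefix "95880" already present; 6 new (1, 4, 7, 9, 4, 3)
  "9588068828" → prefix "95880" already present; 5 new (6, 8, 8, 2, 8)
  "9588043" → prefix "958804" already present; 1 new (3)
  "01910" → 5 new (0, 1, 9, 1, 0)
  "98739290997" → prefix "9873" already present; 7 new (9, 2, 9, 0, 9, 9, 7)
  "9873" → prefix "9873" already present; 0 new (none)
  "9877639" → prefix "987" already present; 4 new (7, 6, 3, 9)
  "93" → prefix "9" already present; 1 new (3)
  "95880189507" → prefix "958801" already present; 5 new (8, 9, 5, 0, 7)
  "9659284" → prefix "9" already present; 6 new (6, 5, 9, 2, 8, 4)
  "957739069" → prefix "9577" already present; 5 new (3, 9, 0, 6, 9)
  "646779" → 6 new (6, 4, 6, 7, 7, 9)
  "6795683" → prefix "6" already present; 6 new (7, 9, 5, 6, 8, 3)
  "973756" → prefix "9" already present; 5 new (7, 3, 7, 5, 6)
  "9896433" → prefix "98" already present; 5 new (9, 6, 4, 3, 3)
Total nodes = 11 + 9 + 0 + 4 + 2 + 6 + 5 + 1 + 5 + 7 + 0 + 4 + 1 + 5 + 6 + 5 + 6 + 6 + 5 + 5 = 93

93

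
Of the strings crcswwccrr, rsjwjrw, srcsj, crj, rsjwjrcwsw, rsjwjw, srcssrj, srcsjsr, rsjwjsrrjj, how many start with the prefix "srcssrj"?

Walk to "srcssrj"; the words in its subtree are exactly those with that prefix.
Words under "srcssrj": srcssrj
Count: 1

1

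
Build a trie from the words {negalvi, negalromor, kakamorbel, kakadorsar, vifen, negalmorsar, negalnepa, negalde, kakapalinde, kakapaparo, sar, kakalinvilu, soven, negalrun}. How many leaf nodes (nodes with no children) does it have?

14

A leaf is a node with no children — equivalently, the end of a word that is not a proper prefix of any other stored word.
Those words: "kakadorsar", "kakalinvilu", "kakamorbel", "kakapalinde", "kakapaparo", "negalde", "negalmorsar", "negalnepa", "negalromor", "negalrun", "negalvi", "sar", "soven", "vifen"
Leaf count: 14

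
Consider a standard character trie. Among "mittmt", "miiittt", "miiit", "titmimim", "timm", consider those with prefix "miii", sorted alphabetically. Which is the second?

miiittt

Words with prefix "miii", in lexicographic order: "miiit", "miiittt"
Position 2: miiittt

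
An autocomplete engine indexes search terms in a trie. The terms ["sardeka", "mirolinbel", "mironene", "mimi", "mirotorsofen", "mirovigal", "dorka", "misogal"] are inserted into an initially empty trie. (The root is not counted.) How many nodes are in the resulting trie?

46

Count nodes per top-level branch (shared prefixes stored once):
  'd'-branch (dorka): 5 nodes
  'm'-branch (mimi, mirolinbel, mironene, mirotorsofen, mirovigal, misogal): 34 nodes
  's'-branch (sardeka): 7 nodes
Sum: 46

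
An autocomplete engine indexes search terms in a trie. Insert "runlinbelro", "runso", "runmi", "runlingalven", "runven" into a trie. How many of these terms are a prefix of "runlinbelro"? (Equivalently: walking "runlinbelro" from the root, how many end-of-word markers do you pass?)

Traverse "runlinbelro" character by character; count nodes along the way that are marked as word ends.
Prefixes of the query that are stored words: "runlinbelro"
Count: 1

1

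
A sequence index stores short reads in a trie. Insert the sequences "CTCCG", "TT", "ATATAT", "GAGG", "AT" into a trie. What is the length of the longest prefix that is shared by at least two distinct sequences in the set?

2

Equivalently: take the maximum, over all pairs, of their longest common prefix length.
e.g. "AT" and "ATATAT" share the prefix "AT" of length 2; no pair shares a longer one.
Longest shared-prefix length: 2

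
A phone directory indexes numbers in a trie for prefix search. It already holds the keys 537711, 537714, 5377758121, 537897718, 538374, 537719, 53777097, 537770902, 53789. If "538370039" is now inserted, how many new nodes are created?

4

The longest prefix of "538370039" already in the trie is "53837" (length 5).
Each of the 4 remaining characters creates one node.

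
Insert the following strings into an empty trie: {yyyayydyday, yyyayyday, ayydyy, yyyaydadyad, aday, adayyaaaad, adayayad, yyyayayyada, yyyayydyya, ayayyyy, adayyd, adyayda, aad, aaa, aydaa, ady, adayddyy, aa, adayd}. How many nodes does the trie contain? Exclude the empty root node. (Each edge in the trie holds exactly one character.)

67

Count nodes per top-level branch (shared prefixes stored once):
  'a'-branch (aa, aaa, aad, aday, adayayad, adayd, adayddyy, adayyaaaad, adayyd, ady, adyayda, ayayyyy, aydaa, ayydyy): 40 nodes
  'y'-branch (yyyayayyada, yyyaydadyad, yyyayyday, yyyayydyday, yyyayydyya): 27 nodes
Sum: 67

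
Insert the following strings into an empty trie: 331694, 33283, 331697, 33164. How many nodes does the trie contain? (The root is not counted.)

11

For each word, the new-node count is its length minus the longest prefix already in the trie:
  "331694" → 6 new (3, 3, 1, 6, 9, 4)
  "33283" → prefix "33" already present; 3 new (2, 8, 3)
  "331697" → prefix "33169" already present; 1 new (7)
  "33164" → prefix "3316" already present; 1 new (4)
Total nodes = 6 + 3 + 1 + 1 = 11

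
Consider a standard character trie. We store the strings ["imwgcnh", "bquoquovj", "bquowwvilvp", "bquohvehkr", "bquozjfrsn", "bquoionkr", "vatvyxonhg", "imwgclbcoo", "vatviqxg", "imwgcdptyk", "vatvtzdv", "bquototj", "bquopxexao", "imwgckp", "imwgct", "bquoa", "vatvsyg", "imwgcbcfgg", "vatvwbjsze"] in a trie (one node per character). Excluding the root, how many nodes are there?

96

Insert word by word; a character creates a node only if that edge doesn't already exist:
  "imwgcnh" → 7 new (i, m, w, g, c, n, h)
  "bquoquovj" → 9 new (b, q, u, o, q, u, o, v, j)
  "bquowwvilvp" → prefix "bquo" already present; 7 new (w, w, v, i, l, v, p)
  "bquohvehkr" → prefix "bquo" already present; 6 new (h, v, e, h, k, r)
  "bquozjfrsn" → prefix "bquo" already present; 6 new (z, j, f, r, s, n)
  "bquoionkr" → prefix "bquo" already present; 5 new (i, o, n, k, r)
  "vatvyxonhg" → 10 new (v, a, t, v, y, x, o, n, h, g)
  "imwgclbcoo" → prefix "imwgc" already present; 5 new (l, b, c, o, o)
  "vatviqxg" → prefix "vatv" already present; 4 new (i, q, x, g)
  "imwgcdptyk" → prefix "imwgc" already present; 5 new (d, p, t, y, k)
  "vatvtzdv" → prefix "vatv" already present; 4 new (t, z, d, v)
  "bquototj" → prefix "bquo" already present; 4 new (t, o, t, j)
  "bquopxexao" → prefix "bquo" already present; 6 new (p, x, e, x, a, o)
  "imwgckp" → prefix "imwgc" already present; 2 new (k, p)
  "imwgct" → prefix "imwgc" already present; 1 new (t)
  "bquoa" → prefix "bquo" already present; 1 new (a)
  "vatvsyg" → prefix "vatv" already present; 3 new (s, y, g)
  "imwgcbcfgg" → prefix "imwgc" already present; 5 new (b, c, f, g, g)
  "vatvwbjsze" → prefix "vatv" already present; 6 new (w, b, j, s, z, e)
Total nodes = 7 + 9 + 7 + 6 + 6 + 5 + 10 + 5 + 4 + 5 + 4 + 4 + 6 + 2 + 1 + 1 + 3 + 5 + 6 = 96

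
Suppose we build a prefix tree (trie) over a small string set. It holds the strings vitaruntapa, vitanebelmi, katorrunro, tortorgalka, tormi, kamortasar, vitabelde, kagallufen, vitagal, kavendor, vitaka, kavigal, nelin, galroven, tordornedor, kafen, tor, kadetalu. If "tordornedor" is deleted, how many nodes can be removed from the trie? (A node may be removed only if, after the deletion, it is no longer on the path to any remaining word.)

Walk "tordornedor" from the leaf back toward the root, removing each node that no remaining word uses.
The suffix "dornedor" (8 nodes) is used only by "tordornedor"; the node for "tor" still has the child "t", so pruning stops there.
Nodes removed: 8

8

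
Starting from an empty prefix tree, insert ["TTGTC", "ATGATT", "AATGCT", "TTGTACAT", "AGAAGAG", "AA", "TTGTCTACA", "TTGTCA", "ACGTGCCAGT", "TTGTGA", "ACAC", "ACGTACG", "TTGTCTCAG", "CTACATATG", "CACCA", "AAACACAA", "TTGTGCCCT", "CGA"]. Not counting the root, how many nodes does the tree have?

75

Count nodes per top-level branch (shared prefixes stored once):
  'A'-branch (AA, AAACACAA, AATGCT, ACAC, ACGTACG, ACGTGCCAGT, AGAAGAG, ATGATT): 37 nodes
  'C'-branch (CACCA, CGA, CTACATATG): 15 nodes
  'T'-branch (TTGTACAT, TTGTC, TTGTCA, TTGTCTACA, TTGTCTCAG, TTGTGA, TTGTGCCCT): 23 nodes
Sum: 75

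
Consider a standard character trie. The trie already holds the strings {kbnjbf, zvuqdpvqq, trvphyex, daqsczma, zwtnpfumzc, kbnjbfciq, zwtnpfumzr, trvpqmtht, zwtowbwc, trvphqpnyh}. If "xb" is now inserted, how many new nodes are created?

2

No existing word starts with "x", so every character of "xb" needs a new node.
2 − 0 = 2 new nodes.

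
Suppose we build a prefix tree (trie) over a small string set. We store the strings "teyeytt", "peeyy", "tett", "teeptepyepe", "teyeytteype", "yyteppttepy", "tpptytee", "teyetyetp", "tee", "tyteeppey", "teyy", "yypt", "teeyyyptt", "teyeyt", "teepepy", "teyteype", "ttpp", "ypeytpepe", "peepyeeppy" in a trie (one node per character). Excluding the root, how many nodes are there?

Count nodes per top-level branch (shared prefixes stored once):
  'p'-branch (peepyeeppy, peeyy): 12 nodes
  't'-branch (tee, teepepy, teeptepyepe, teeyyyptt, tett, teyetyetp, teyeyt, teyeytt, teyeytteype, teyteype, teyy, tpptytee, ttpp, tyteeppey): 60 nodes
  'y'-branch (ypeytpepe, yypt, yyteppttepy): 21 nodes
Sum: 93

93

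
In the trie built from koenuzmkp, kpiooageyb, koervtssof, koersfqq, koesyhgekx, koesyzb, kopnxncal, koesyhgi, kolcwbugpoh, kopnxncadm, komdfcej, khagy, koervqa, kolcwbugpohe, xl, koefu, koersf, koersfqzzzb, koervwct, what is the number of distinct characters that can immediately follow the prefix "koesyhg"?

Walk "koesyhg" from the root, arriving at one node.
Characters that immediately follow "koesyhg" among the stored strings: {e, i}.
That node has 2 child edges.

2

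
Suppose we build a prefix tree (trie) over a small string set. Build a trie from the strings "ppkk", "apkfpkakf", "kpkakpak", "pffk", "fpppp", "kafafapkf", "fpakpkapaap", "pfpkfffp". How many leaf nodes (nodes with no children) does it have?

8

A leaf is a node with no children — equivalently, the end of a word that is not a proper prefix of any other stored word.
Those words: "apkfpkakf", "fpakpkapaap", "fpppp", "kafafapkf", "kpkakpak", "pffk", "pfpkfffp", "ppkk"
Leaf count: 8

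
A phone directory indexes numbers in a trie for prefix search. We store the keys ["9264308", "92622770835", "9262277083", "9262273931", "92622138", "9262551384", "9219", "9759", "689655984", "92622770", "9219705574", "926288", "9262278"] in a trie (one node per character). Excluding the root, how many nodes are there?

51

Count nodes per top-level branch (shared prefixes stored once):
  '6'-branch (689655984): 9 nodes
  '9'-branch (9219, 9219705574, 92622138, 9262273931, 92622770, 9262277083, 92622770835, 9262278, 9262551384, 926288, 9264308, 9759): 42 nodes
Sum: 51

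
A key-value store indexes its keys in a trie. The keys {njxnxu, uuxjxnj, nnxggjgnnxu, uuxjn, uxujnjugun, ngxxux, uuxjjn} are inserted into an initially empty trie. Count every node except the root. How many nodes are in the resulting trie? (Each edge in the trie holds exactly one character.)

40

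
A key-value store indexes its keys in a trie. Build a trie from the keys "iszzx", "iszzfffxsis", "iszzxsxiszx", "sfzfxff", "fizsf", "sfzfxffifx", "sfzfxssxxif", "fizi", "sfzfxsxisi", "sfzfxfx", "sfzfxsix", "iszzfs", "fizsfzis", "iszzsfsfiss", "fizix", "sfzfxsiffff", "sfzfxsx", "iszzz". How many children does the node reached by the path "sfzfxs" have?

3

The children of the "sfzfxs" node are the distinct next characters among strings starting with "sfzfxs".
Distinct next characters after "sfzfxs": i, s, x.
That node has 3 child edges.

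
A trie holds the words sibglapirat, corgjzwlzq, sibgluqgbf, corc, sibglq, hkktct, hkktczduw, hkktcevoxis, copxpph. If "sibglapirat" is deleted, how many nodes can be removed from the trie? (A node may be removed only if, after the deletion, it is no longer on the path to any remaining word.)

After clearing the end-marker at "sibglapirat", prune upward until reaching a node still needed by another word.
The suffix "apirat" (6 nodes) is used only by "sibglapirat"; the node for "sibgl" still has the child "u", so pruning stops there.
Nodes removed: 6

6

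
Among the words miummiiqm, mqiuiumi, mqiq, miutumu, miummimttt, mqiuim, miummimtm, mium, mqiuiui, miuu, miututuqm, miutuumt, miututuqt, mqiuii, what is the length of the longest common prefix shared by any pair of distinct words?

The deepest shared node is where two words last agree before diverging.
e.g. "miummimtm" and "miummimttt" share the prefix "miummimt" of length 8; no pair shares a longer one.
Longest shared-prefix length: 8

8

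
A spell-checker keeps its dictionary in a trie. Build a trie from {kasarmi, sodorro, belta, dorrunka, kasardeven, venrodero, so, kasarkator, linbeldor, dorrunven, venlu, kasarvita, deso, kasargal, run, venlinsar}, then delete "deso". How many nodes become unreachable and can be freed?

3

After clearing the end-marker at "deso", prune upward until reaching a node still needed by another word.
The suffix "eso" (3 nodes) is used only by "deso"; the node for "d" still has the child "o", so pruning stops there.
Nodes removed: 3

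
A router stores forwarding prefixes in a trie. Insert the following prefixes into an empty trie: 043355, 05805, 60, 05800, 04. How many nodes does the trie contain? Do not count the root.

13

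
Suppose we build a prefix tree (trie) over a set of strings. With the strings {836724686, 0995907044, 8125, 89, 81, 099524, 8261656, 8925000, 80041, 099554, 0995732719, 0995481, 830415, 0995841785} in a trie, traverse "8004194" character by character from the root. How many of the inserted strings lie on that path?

Walk "8004194" from the root; an end-of-word marker is hit whenever a stored word is a prefix of "8004194".
Prefixes of the query that are stored words: "80041"
Count: 1

1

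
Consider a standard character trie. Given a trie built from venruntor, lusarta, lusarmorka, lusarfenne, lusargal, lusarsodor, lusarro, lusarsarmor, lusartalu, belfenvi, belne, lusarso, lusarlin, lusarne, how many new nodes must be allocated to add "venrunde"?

2

Walking "venrunde" from the root, the first 6 characters ("venrun") follow existing edges; "d" is the first miss.
So 8 − 6 = 2 new nodes.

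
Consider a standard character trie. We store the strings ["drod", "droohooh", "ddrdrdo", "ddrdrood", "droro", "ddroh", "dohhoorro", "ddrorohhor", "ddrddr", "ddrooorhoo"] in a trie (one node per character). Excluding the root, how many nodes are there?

44

For each word, the new-node count is its length minus the longest prefix already in the trie:
  "drod" → 4 new (d, r, o, d)
  "droohooh" → prefix "dro" already present; 5 new (o, h, o, o, h)
  "ddrdrdo" → prefix "d" already present; 6 new (d, r, d, r, d, o)
  "ddrdrood" → prefix "ddrdr" already present; 3 new (o, o, d)
  "droro" → prefix "dro" already present; 2 new (r, o)
  "ddroh" → prefix "ddr" already present; 2 new (o, h)
  "dohhoorro" → prefix "d" already present; 8 new (o, h, h, o, o, r, r, o)
  "ddrorohhor" → prefix "ddro" already present; 6 new (r, o, h, h, o, r)
  "ddrddr" → prefix "ddrd" already present; 2 new (d, r)
  "ddrooorhoo" → prefix "ddro" already present; 6 new (o, o, r, h, o, o)
Total nodes = 4 + 5 + 6 + 3 + 2 + 2 + 8 + 6 + 2 + 6 = 44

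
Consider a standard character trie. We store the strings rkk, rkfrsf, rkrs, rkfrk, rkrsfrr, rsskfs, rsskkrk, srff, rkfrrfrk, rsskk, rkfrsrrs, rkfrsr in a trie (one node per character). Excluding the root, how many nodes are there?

32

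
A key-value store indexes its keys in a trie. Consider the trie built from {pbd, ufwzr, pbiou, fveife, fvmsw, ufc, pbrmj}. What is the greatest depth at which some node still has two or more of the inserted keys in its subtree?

Equivalently: take the maximum, over all pairs, of their longest common prefix length.
"fveife" and "fvmsw" agree on "fv" (2 characters) before diverging; nothing deeper is shared.
Longest shared-prefix length: 2

2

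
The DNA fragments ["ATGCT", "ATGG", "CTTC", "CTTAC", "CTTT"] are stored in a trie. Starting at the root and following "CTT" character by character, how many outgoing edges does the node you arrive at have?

3

Follow the path "CTT" to its node, then look at its outgoing edges.
Characters that immediately follow "CTT" among the stored strings: {A, C, T}.
That node has 3 child edges.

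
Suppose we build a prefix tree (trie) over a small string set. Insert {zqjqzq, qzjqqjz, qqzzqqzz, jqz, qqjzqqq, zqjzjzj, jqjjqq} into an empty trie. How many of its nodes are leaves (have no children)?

7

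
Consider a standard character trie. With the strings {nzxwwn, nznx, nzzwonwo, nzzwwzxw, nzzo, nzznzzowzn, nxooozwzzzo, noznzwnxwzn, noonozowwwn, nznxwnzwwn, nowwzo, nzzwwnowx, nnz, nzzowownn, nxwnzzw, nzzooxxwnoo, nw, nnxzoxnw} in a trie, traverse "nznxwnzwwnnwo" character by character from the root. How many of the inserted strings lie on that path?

2

Walk "nznxwnzwwnnwo" from the root; an end-of-word marker is hit whenever a stored word is a prefix of "nznxwnzwwnnwo".
Prefixes of the query that are stored words: "nznx", "nznxwnzwwn"
Count: 2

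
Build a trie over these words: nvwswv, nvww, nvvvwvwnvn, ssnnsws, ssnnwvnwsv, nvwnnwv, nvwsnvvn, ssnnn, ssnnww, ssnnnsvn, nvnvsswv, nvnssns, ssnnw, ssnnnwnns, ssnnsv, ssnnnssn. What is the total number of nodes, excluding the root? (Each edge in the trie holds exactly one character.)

Insert word by word; a character creates a node only if that edge doesn't already exist:
  "nvwswv" → 6 new (n, v, w, s, w, v)
  "nvww" → prefix "nvw" already present; 1 new (w)
  "nvvvwvwnvn" → prefix "nv" already present; 8 new (v, v, w, v, w, n, v, n)
  "ssnnsws" → 7 new (s, s, n, n, s, w, s)
  "ssnnwvnwsv" → prefix "ssnn" already present; 6 new (w, v, n, w, s, v)
  "nvwnnwv" → prefix "nvw" already present; 4 new (n, n, w, v)
  "nvwsnvvn" → prefix "nvws" already present; 4 new (n, v, v, n)
  "ssnnn" → prefix "ssnn" already present; 1 new (n)
  "ssnnww" → prefix "ssnnw" already present; 1 new (w)
  "ssnnnsvn" → prefix "ssnnn" already present; 3 new (s, v, n)
  "nvnvsswv" → prefix "nv" already present; 6 new (n, v, s, s, w, v)
  "nvnssns" → prefix "nvn" already present; 4 new (s, s, n, s)
  "ssnnw" → prefix "ssnnw" already present; 0 new (none)
  "ssnnnwnns" → prefix "ssnnn" already present; 4 new (w, n, n, s)
  "ssnnsv" → prefix "ssnns" already present; 1 new (v)
  "ssnnnssn" → prefix "ssnnns" already present; 2 new (s, n)
Total nodes = 6 + 1 + 8 + 7 + 6 + 4 + 4 + 1 + 1 + 3 + 6 + 4 + 0 + 4 + 1 + 2 = 58

58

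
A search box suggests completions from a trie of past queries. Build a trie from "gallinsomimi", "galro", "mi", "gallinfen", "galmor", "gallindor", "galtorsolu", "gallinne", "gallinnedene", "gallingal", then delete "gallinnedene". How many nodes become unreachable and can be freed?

A node on "gallinnedene"'s path can go only if nothing else ends at it or branches off below it.
The suffix "dene" (4 nodes) is used only by "gallinnedene"; "gallinne" is itself a stored word, so pruning stops there.
Nodes removed: 4

4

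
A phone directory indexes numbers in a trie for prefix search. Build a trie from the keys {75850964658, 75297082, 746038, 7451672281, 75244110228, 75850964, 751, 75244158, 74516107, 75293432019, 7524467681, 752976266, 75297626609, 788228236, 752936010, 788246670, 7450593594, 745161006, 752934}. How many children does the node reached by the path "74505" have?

Follow the path "74505" to its node, then look at its outgoing edges.
Characters that immediately follow "74505" among the stored strings: {9}.
That node has 1 child edge.

1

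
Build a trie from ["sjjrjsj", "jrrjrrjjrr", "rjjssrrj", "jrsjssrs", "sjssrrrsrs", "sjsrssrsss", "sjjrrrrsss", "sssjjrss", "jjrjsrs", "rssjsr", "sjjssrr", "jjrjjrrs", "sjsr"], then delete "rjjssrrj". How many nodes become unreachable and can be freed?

7

After clearing the end-marker at "rjjssrrj", prune upward until reaching a node still needed by another word.
The suffix "jjssrrj" (7 nodes) is used only by "rjjssrrj"; the node for "r" still has the child "s", so pruning stops there.
Nodes removed: 7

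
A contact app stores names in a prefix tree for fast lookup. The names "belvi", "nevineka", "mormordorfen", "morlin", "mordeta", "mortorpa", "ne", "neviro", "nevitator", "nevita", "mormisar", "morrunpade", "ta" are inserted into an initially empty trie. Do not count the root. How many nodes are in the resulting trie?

For each word, the new-node count is its length minus the longest prefix already in the trie:
  "belvi" → 5 new (b, e, l, v, i)
  "nevineka" → 8 new (n, e, v, i, n, e, k, a)
  "mormordorfen" → 12 new (m, o, r, m, o, r, d, o, r, f, e, n)
  "morlin" → prefix "mor" already present; 3 new (l, i, n)
  "mordeta" → prefix "mor" already present; 4 new (d, e, t, a)
  "mortorpa" → prefix "mor" already present; 5 new (t, o, r, p, a)
  "ne" → prefix "ne" already present; 0 new (none)
  "neviro" → prefix "nevi" already present; 2 new (r, o)
  "nevitator" → prefix "nevi" already present; 5 new (t, a, t, o, r)
  "nevita" → prefix "nevita" already present; 0 new (none)
  "mormisar" → prefix "morm" already present; 4 new (i, s, a, r)
  "morrunpade" → prefix "mor" already present; 7 new (r, u, n, p, a, d, e)
  "ta" → 2 new (t, a)
Total nodes = 5 + 8 + 12 + 3 + 4 + 5 + 0 + 2 + 5 + 0 + 4 + 7 + 2 = 57

57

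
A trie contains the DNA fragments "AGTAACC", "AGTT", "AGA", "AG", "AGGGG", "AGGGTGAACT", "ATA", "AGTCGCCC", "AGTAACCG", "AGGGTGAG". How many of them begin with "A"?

Walk to "A"; the words in its subtree are exactly those with that prefix.
Words under "A": AG, AGA, AGGGG, AGGGTGAACT, AGGGTGAG, AGTAACC, AGTAACCG, AGTCGCCC, AGTT, ATA
Count: 10

10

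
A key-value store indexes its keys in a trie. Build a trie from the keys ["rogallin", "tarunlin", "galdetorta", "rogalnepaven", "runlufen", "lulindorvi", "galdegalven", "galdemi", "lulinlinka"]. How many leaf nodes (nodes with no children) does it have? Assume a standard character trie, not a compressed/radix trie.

A leaf is a node with no children — equivalently, the end of a word that is not a proper prefix of any other stored word.
Those words: "galdegalven", "galdemi", "galdetorta", "lulindorvi", "lulinlinka", "rogallin", "rogalnepaven", "runlufen", "tarunlin"
Leaf count: 9

9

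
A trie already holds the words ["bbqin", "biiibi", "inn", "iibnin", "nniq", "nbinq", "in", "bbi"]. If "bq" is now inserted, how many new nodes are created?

1

"b" is already a path in the trie; the remaining "q" must be added.
So 2 − 1 = 1 new nodes.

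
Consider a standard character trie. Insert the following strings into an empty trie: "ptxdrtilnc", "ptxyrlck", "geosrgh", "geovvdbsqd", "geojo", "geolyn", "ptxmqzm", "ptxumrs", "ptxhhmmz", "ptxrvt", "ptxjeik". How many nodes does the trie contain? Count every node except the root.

Trace insertions, counting only characters that open a new branch:
  "ptxdrtilnc" → 10 new (p, t, x, d, r, t, i, l, n, c)
  "ptxyrlck" → prefix "ptx" already present; 5 new (y, r, l, c, k)
  "geosrgh" → 7 new (g, e, o, s, r, g, h)
  "geovvdbsqd" → prefix "geo" already present; 7 new (v, v, d, b, s, q, d)
  "geojo" → prefix "geo" already present; 2 new (j, o)
  "geolyn" → prefix "geo" already present; 3 new (l, y, n)
  "ptxmqzm" → prefix "ptx" already present; 4 new (m, q, z, m)
  "ptxumrs" → prefix "ptx" already present; 4 new (u, m, r, s)
  "ptxhhmmz" → prefix "ptx" already present; 5 new (h, h, m, m, z)
  "ptxrvt" → prefix "ptx" already present; 3 new (r, v, t)
  "ptxjeik" → prefix "ptx" already present; 4 new (j, e, i, k)
Total nodes = 10 + 5 + 7 + 7 + 2 + 3 + 4 + 4 + 5 + 3 + 4 = 54

54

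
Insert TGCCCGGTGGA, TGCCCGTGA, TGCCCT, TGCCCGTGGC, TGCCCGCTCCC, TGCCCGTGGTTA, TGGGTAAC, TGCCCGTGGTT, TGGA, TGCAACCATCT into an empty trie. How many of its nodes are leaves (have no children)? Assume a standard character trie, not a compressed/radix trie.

Leaves are exactly the stored words that no other stored word extends.
Those words: "TGCAACCATCT", "TGCCCGCTCCC", "TGCCCGGTGGA", "TGCCCGTGA", "TGCCCGTGGC", "TGCCCGTGGTTA", "TGCCCT", "TGGA", "TGGGTAAC"
Leaf count: 9

9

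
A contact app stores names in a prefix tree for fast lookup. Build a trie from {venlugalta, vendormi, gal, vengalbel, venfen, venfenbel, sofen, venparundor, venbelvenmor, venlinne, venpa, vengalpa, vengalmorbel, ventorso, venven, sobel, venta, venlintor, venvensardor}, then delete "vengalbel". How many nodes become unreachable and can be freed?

3

A node on "vengalbel"'s path can go only if nothing else ends at it or branches off below it.
The suffix "bel" (3 nodes) is used only by "vengalbel"; the node for "vengal" still has the child "p", so pruning stops there.
Nodes removed: 3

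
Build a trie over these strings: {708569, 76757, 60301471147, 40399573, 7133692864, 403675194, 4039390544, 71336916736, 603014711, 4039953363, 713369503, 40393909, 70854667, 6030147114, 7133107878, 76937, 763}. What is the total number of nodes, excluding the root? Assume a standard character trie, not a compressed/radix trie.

Insert word by word; a character creates a node only if that edge doesn't already exist:
  "708569" → 6 new (7, 0, 8, 5, 6, 9)
  "76757" → prefix "7" already present; 4 new (6, 7, 5, 7)
  "60301471147" → 11 new (6, 0, 3, 0, 1, 4, 7, 1, 1, 4, 7)
  "40399573" → 8 new (4, 0, 3, 9, 9, 5, 7, 3)
  "7133692864" → prefix "7" already present; 9 new (1, 3, 3, 6, 9, 2, 8, 6, 4)
  "403675194" → prefix "403" already present; 6 new (6, 7, 5, 1, 9, 4)
  "4039390544" → prefix "4039" already present; 6 new (3, 9, 0, 5, 4, 4)
  "71336916736" → prefix "713369" already present; 5 new (1, 6, 7, 3, 6)
  "603014711" → prefix "603014711" already present; 0 new (none)
  "4039953363" → prefix "403995" already present; 4 new (3, 3, 6, 3)
  "713369503" → prefix "713369" already present; 3 new (5, 0, 3)
  "40393909" → prefix "4039390" already present; 1 new (9)
  "70854667" → prefix "7085" already present; 4 new (4, 6, 6, 7)
  "6030147114" → prefix "6030147114" already present; 0 new (none)
  "7133107878" → prefix "7133" already present; 6 new (1, 0, 7, 8, 7, 8)
  "76937" → prefix "76" already present; 3 new (9, 3, 7)
  "763" → prefix "76" already present; 1 new (3)
Total nodes = 6 + 4 + 11 + 8 + 9 + 6 + 6 + 5 + 0 + 4 + 3 + 1 + 4 + 0 + 6 + 3 + 1 = 77

77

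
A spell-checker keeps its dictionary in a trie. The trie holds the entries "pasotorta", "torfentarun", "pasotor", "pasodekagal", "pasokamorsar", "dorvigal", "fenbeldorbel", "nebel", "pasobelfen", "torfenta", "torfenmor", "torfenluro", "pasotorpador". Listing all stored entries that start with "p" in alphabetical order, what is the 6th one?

Filter for "p…" and sort: "pasobelfen", "pasodekagal", "pasokamorsar", "pasotor", "pasotorpador", "pasotorta"
Position 6: pasotorta

pasotorta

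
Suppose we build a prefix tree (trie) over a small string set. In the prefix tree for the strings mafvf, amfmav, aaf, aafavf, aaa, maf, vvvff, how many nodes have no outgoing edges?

A leaf is a node with no children — equivalently, the end of a word that is not a proper prefix of any other stored word.
Those words: "aaa", "aafavf", "amfmav", "mafvf", "vvvff"
Leaf count: 5

5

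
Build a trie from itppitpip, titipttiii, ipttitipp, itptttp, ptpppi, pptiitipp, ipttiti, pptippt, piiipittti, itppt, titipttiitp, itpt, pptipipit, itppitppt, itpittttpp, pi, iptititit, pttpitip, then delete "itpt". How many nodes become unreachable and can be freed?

Walk "itpt" from the leaf back toward the root, removing each node that no remaining word uses.
Every node on "itpt" is still needed (e.g. by "itptttp"), so nothing is freed.
Nodes removed: 0

0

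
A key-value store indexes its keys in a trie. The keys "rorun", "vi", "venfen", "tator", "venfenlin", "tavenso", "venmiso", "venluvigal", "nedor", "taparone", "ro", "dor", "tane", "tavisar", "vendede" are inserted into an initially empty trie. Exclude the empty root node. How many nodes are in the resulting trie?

Insert word by word; a character creates a node only if that edge doesn't already exist:
  "rorun" → 5 new (r, o, r, u, n)
  "vi" → 2 new (v, i)
  "venfen" → prefix "v" already present; 5 new (e, n, f, e, n)
  "tator" → 5 new (t, a, t, o, r)
  "venfenlin" → prefix "venfen" already present; 3 new (l, i, n)
  "tavenso" → prefix "ta" already present; 5 new (v, e, n, s, o)
  "venmiso" → prefix "ven" already present; 4 new (m, i, s, o)
  "venluvigal" → prefix "ven" already present; 7 new (l, u, v, i, g, a, l)
  "nedor" → 5 new (n, e, d, o, r)
  "taparone" → prefix "ta" already present; 6 new (p, a, r, o, n, e)
  "ro" → prefix "ro" already present; 0 new (none)
  "dor" → 3 new (d, o, r)
  "tane" → prefix "ta" already present; 2 new (n, e)
  "tavisar" → prefix "tav" already present; 4 new (i, s, a, r)
  "vendede" → prefix "ven" already present; 4 new (d, e, d, e)
Total nodes = 5 + 2 + 5 + 5 + 3 + 5 + 4 + 7 + 5 + 6 + 0 + 3 + 2 + 4 + 4 = 60

60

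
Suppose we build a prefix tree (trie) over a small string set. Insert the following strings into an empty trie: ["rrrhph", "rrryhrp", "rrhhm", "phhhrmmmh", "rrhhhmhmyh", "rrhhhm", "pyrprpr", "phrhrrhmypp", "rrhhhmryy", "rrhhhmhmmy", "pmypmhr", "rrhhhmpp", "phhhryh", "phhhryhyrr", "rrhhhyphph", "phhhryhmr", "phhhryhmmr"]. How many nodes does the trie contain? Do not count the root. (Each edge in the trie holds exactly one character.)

Trace insertions, counting only characters that open a new branch:
  "rrrhph" → 6 new (r, r, r, h, p, h)
  "rrryhrp" → prefix "rrr" already present; 4 new (y, h, r, p)
  "rrhhm" → prefix "rr" already present; 3 new (h, h, m)
  "phhhrmmmh" → 9 new (p, h, h, h, r, m, m, m, h)
  "rrhhhmhmyh" → prefix "rrhh" already present; 6 new (h, m, h, m, y, h)
  "rrhhhm" → prefix "rrhhhm" already present; 0 new (none)
  "pyrprpr" → prefix "p" already present; 6 new (y, r, p, r, p, r)
  "phrhrrhmypp" → prefix "ph" already present; 9 new (r, h, r, r, h, m, y, p, p)
  "rrhhhmryy" → prefix "rrhhhm" already present; 3 new (r, y, y)
  "rrhhhmhmmy" → prefix "rrhhhmhm" already present; 2 new (m, y)
  "pmypmhr" → prefix "p" already present; 6 new (m, y, p, m, h, r)
  "rrhhhmpp" → prefix "rrhhhm" already present; 2 new (p, p)
  "phhhryh" → prefix "phhhr" already present; 2 new (y, h)
  "phhhryhyrr" → prefix "phhhryh" already present; 3 new (y, r, r)
  "rrhhhyphph" → prefix "rrhhh" already present; 5 new (y, p, h, p, h)
  "phhhryhmr" → prefix "phhhryh" already present; 2 new (m, r)
  "phhhryhmmr" → prefix "phhhryhm" already present; 2 new (m, r)
Total nodes = 6 + 4 + 3 + 9 + 6 + 0 + 6 + 9 + 3 + 2 + 6 + 2 + 2 + 3 + 5 + 2 + 2 = 70

70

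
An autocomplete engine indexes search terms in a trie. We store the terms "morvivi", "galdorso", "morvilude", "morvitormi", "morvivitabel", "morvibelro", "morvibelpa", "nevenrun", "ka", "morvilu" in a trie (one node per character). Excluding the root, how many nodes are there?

46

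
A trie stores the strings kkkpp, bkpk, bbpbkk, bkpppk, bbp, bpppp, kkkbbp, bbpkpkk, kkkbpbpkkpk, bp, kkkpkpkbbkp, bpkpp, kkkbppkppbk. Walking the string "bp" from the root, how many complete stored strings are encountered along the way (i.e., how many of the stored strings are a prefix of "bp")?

1

Check each prefix of "bp" against the stored set — each match is an end-marker on the path.
Prefixes of the query that are stored words: "bp"
Count: 1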